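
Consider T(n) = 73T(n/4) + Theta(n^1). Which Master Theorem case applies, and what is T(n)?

Master Theorem for T(n) = 73T(n/4) + O(n^1):

a = 73, b = 4, c = 1
log_b(a) = log_4(73) = 3.0949

Case 1: c = 1 < log_4(73) = 3.0949
T(n) = O(n^(log_4 73))

For T(n) = 73T(n/4) + O(n^1): log_4(73) = 3.0949. This is Case 1 of the Master Theorem (c < log_b(a), work dominated by leaves), giving O(n^(log_4 73)).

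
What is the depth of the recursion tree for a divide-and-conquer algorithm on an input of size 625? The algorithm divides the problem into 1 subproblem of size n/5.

For divide and conquer with division factor 5:

Problem sizes at each level:
Level 0: 625
Level 1: 125
Level 2: 25
Level 3: 5
Level 4: 1

The root is level 0 and the size-1 base case is level 4 (the tree spans levels 0 through 4, i.e. 5 levels counting the root), so the depth is the number of divisions: log_5(625) = 4

The recursion tree depth is log_5(625) = 4. At each level, the problem size is divided by 5, so it takes 4 divisions to reduce to a base case of size 1. The algorithm makes 1 recursive call at each level.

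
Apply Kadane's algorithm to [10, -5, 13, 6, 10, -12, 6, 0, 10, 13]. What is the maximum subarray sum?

Using Kadane's algorithm on [10, -5, 13, 6, 10, -12, 6, 0, 10, 13]:

Scanning through the array:
Position 1 (value -5): max_ending_here = 5, max_so_far = 10
Position 2 (value 13): max_ending_here = 18, max_so_far = 18
Position 3 (value 6): max_ending_here = 24, max_so_far = 24
Position 4 (value 10): max_ending_here = 34, max_so_far = 34
Position 5 (value -12): max_ending_here = 22, max_so_far = 34
Position 6 (value 6): max_ending_here = 28, max_so_far = 34
Position 7 (value 0): max_ending_here = 28, max_so_far = 34
Position 8 (value 10): max_ending_here = 38, max_so_far = 38
Position 9 (value 13): max_ending_here = 51, max_so_far = 51

Maximum subarray: [10, -5, 13, 6, 10, -12, 6, 0, 10, 13]
Maximum sum: 51

The maximum subarray is [10, -5, 13, 6, 10, -12, 6, 0, 10, 13] with sum 51. This subarray runs from index 0 to index 9.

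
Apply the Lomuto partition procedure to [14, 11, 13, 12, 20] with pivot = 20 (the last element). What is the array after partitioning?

Lomuto partition with pivot = 20:

Initial array: [14, 11, 13, 12, 20]

arr[0]=14 <= 20: swap with position 0, array becomes [14, 11, 13, 12, 20]
arr[1]=11 <= 20: swap with position 1, array becomes [14, 11, 13, 12, 20]
arr[2]=13 <= 20: swap with position 2, array becomes [14, 11, 13, 12, 20]
arr[3]=12 <= 20: swap with position 3, array becomes [14, 11, 13, 12, 20]

Place pivot at position 4: [14, 11, 13, 12, 20]
Pivot position: 4

After partitioning with pivot 20, the array becomes [14, 11, 13, 12, 20]. The pivot is placed at index 4. All elements to the left of the pivot are <= 20, and all elements to the right are > 20.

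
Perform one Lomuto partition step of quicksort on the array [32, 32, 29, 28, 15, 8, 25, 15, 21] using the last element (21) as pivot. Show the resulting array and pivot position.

Lomuto partition with pivot = 21:

Initial array: [32, 32, 29, 28, 15, 8, 25, 15, 21]

arr[0]=32 > 21: no swap
arr[1]=32 > 21: no swap
arr[2]=29 > 21: no swap
arr[3]=28 > 21: no swap
arr[4]=15 <= 21: swap with position 0, array becomes [15, 32, 29, 28, 32, 8, 25, 15, 21]
arr[5]=8 <= 21: swap with position 1, array becomes [15, 8, 29, 28, 32, 32, 25, 15, 21]
arr[6]=25 > 21: no swap
arr[7]=15 <= 21: swap with position 2, array becomes [15, 8, 15, 28, 32, 32, 25, 29, 21]

Place pivot at position 3: [15, 8, 15, 21, 32, 32, 25, 29, 28]
Pivot position: 3

After partitioning with pivot 21, the array becomes [15, 8, 15, 21, 32, 32, 25, 29, 28]. The pivot is placed at index 3. All elements to the left of the pivot are <= 21, and all elements to the right are > 21.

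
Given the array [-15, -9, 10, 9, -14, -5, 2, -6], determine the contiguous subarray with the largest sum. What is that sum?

Using Kadane's algorithm on [-15, -9, 10, 9, -14, -5, 2, -6]:

Scanning through the array:
Position 1 (value -9): max_ending_here = -9, max_so_far = -9
Position 2 (value 10): max_ending_here = 10, max_so_far = 10
Position 3 (value 9): max_ending_here = 19, max_so_far = 19
Position 4 (value -14): max_ending_here = 5, max_so_far = 19
Position 5 (value -5): max_ending_here = 0, max_so_far = 19
Position 6 (value 2): max_ending_here = 2, max_so_far = 19
Position 7 (value -6): max_ending_here = -4, max_so_far = 19

Maximum subarray: [10, 9]
Maximum sum: 19

The maximum subarray is [10, 9] with sum 19. This subarray runs from index 2 to index 3.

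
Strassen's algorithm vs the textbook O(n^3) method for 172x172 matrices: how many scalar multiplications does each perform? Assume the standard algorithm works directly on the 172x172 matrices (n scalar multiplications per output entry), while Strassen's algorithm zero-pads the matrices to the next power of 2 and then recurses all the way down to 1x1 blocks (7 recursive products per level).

Matrix multiplication for 172x172 matrices:

Strassen's algorithm requires power-of-2 dimensions. Pad 172x172 to 256x256 (next power of 2).

Standard algorithm: 172^3 = 5088448 multiplications
Strassen's algorithm: 7^(log2(256)) = 7^8 = 5764801 multiplications
Difference: 5088448 - 5764801 = -676353 (Strassen uses MORE here due to padding overhead — for small or just-over-power-of-2 n, padding can outweigh the per-level savings)

Standard: 5088448 multiplications (172^3). Strassen: 5764801 multiplications (7^8, after padding to 256x256). Strassen reduces 8 recursive multiplications to 7 at each level.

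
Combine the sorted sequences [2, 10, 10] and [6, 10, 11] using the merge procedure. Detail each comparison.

Merging process:

Compare 2 vs 6: take 2 from left. Merged: [2]
Compare 10 vs 6: take 6 from right. Merged: [2, 6]
Compare 10 vs 10: take 10 from left. Merged: [2, 6, 10]
Compare 10 vs 10: take 10 from left. Merged: [2, 6, 10, 10]
Append remaining from right: [10, 11]. Merged: [2, 6, 10, 10, 10, 11]

Final merged array: [2, 6, 10, 10, 10, 11]
Total comparisons: 4

The merged array is [2, 6, 10, 10, 10, 11], requiring 4 comparisons. The merge step runs in O(n) time where n is the total number of elements.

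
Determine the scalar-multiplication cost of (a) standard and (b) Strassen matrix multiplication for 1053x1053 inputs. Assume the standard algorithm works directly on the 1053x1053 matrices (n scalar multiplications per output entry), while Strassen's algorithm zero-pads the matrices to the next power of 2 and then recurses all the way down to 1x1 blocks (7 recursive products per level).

Matrix multiplication for 1053x1053 matrices:

Strassen's algorithm requires power-of-2 dimensions. Pad 1053x1053 to 2048x2048 (next power of 2).

Standard algorithm: 1053^3 = 1167575877 multiplications
Strassen's algorithm: 7^(log2(2048)) = 7^11 = 1977326743 multiplications
Difference: 1167575877 - 1977326743 = -809750866 (Strassen uses MORE here due to padding overhead — for small or just-over-power-of-2 n, padding can outweigh the per-level savings)

Standard: 1167575877 multiplications (1053^3). Strassen: 1977326743 multiplications (7^11, after padding to 2048x2048). Strassen reduces 8 recursive multiplications to 7 at each level.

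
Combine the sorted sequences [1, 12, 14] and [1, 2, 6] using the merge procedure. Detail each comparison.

Merging process:

Compare 1 vs 1: take 1 from left. Merged: [1]
Compare 12 vs 1: take 1 from right. Merged: [1, 1]
Compare 12 vs 2: take 2 from right. Merged: [1, 1, 2]
Compare 12 vs 6: take 6 from right. Merged: [1, 1, 2, 6]
Append remaining from left: [12, 14]. Merged: [1, 1, 2, 6, 12, 14]

Final merged array: [1, 1, 2, 6, 12, 14]
Total comparisons: 4

The merged array is [1, 1, 2, 6, 12, 14], requiring 4 comparisons. The merge step runs in O(n) time where n is the total number of elements.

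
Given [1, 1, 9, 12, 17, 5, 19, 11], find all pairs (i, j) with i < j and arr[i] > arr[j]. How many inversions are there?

Finding inversions in [1, 1, 9, 12, 17, 5, 19, 11]:

(2, 5): arr[2]=9 > arr[5]=5
(3, 5): arr[3]=12 > arr[5]=5
(3, 7): arr[3]=12 > arr[7]=11
(4, 5): arr[4]=17 > arr[5]=5
(4, 7): arr[4]=17 > arr[7]=11
(6, 7): arr[6]=19 > arr[7]=11

Total inversions: 6

The array has 6 inversion(s): (2,5), (3,5), (3,7), (4,5), (4,7), (6,7). Each pair (i,j) satisfies i < j and arr[i] > arr[j].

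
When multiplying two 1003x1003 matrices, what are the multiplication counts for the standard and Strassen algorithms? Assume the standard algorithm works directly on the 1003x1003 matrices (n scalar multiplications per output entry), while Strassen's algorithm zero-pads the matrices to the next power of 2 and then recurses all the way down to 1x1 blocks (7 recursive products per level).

Matrix multiplication for 1003x1003 matrices:

Strassen's algorithm requires power-of-2 dimensions. Pad 1003x1003 to 1024x1024 (next power of 2).

Standard algorithm: 1003^3 = 1009027027 multiplications
Strassen's algorithm: 7^(log2(1024)) = 7^10 = 282475249 multiplications
Savings: 1009027027 - 282475249 = 726551778 multiplications

Standard: 1009027027 multiplications (1003^3). Strassen: 282475249 multiplications (7^10, after padding to 1024x1024). Strassen reduces 8 recursive multiplications to 7 at each level.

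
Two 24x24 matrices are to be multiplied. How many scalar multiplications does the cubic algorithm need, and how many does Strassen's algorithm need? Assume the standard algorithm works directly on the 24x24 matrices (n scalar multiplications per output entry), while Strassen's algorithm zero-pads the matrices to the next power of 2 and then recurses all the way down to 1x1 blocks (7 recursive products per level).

Matrix multiplication for 24x24 matrices:

Strassen's algorithm requires power-of-2 dimensions. Pad 24x24 to 32x32 (next power of 2).

Standard algorithm: 24^3 = 13824 multiplications
Strassen's algorithm: 7^(log2(32)) = 7^5 = 16807 multiplications
Difference: 13824 - 16807 = -2983 (Strassen uses MORE here due to padding overhead — for small or just-over-power-of-2 n, padding can outweigh the per-level savings)

Standard: 13824 multiplications (24^3). Strassen: 16807 multiplications (7^5, after padding to 32x32). Strassen reduces 8 recursive multiplications to 7 at each level.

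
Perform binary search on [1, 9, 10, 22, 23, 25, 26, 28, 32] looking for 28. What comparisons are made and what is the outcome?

Binary search for 28 in [1, 9, 10, 22, 23, 25, 26, 28, 32]:

lo=0, hi=8, mid=4, arr[mid]=23 -> 23 < 28, search right half
lo=5, hi=8, mid=6, arr[mid]=26 -> 26 < 28, search right half
lo=7, hi=8, mid=7, arr[mid]=28 -> Found target at index 7!

Binary search finds 28 at index 7 after 3 comparisons. The search repeatedly halves the search space by comparing with the middle element.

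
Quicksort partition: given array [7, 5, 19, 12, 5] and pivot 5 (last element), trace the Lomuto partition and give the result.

Lomuto partition with pivot = 5:

Initial array: [7, 5, 19, 12, 5]

arr[0]=7 > 5: no swap
arr[1]=5 <= 5: swap with position 0, array becomes [5, 7, 19, 12, 5]
arr[2]=19 > 5: no swap
arr[3]=12 > 5: no swap

Place pivot at position 1: [5, 5, 19, 12, 7]
Pivot position: 1

After partitioning with pivot 5, the array becomes [5, 5, 19, 12, 7]. The pivot is placed at index 1. All elements to the left of the pivot are <= 5, and all elements to the right are > 5.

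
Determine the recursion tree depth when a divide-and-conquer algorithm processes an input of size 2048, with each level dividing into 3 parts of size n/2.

For divide and conquer with division factor 2:

Problem sizes at each level:
Level 0: 2048
Level 1: 1024
Level 2: 512
Level 3: 256
Level 4: 128
Level 5: 64
Level 6: 32
Level 7: 16
Level 8: 8
Level 9: 4
Level 10: 2
Level 11: 1

The root is level 0 and the size-1 base case is level 11 (the tree spans levels 0 through 11, i.e. 12 levels counting the root), so the depth is the number of divisions: log_2(2048) = 11

The recursion tree depth is log_2(2048) = 11. At each level, the problem size is divided by 2, so it takes 11 divisions to reduce to a base case of size 1. The algorithm makes 3 recursive calls at each level.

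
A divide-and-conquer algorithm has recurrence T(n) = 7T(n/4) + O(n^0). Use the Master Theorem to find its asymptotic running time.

Master Theorem for T(n) = 7T(n/4) + O(n^0):

a = 7, b = 4, c = 0
log_b(a) = log_4(7) = 1.4037

Case 1: c = 0 < log_4(7) = 1.4037
T(n) = O(n^(log_4 7))

For T(n) = 7T(n/4) + O(n^0): log_4(7) = 1.4037. This is Case 1 of the Master Theorem (c < log_b(a), work dominated by leaves), giving O(n^(log_4 7)).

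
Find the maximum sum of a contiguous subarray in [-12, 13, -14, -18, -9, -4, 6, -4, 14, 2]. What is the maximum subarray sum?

Using Kadane's algorithm on [-12, 13, -14, -18, -9, -4, 6, -4, 14, 2]:

Scanning through the array:
Position 1 (value 13): max_ending_here = 13, max_so_far = 13
Position 2 (value -14): max_ending_here = -1, max_so_far = 13
Position 3 (value -18): max_ending_here = -18, max_so_far = 13
Position 4 (value -9): max_ending_here = -9, max_so_far = 13
Position 5 (value -4): max_ending_here = -4, max_so_far = 13
Position 6 (value 6): max_ending_here = 6, max_so_far = 13
Position 7 (value -4): max_ending_here = 2, max_so_far = 13
Position 8 (value 14): max_ending_here = 16, max_so_far = 16
Position 9 (value 2): max_ending_here = 18, max_so_far = 18

Maximum subarray: [6, -4, 14, 2]
Maximum sum: 18

The maximum subarray is [6, -4, 14, 2] with sum 18. This subarray runs from index 6 to index 9.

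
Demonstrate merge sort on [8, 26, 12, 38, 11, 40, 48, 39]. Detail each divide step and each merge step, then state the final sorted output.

Merge sort trace:

Split: [8, 26, 12, 38, 11, 40, 48, 39] -> [8, 26, 12, 38] and [11, 40, 48, 39]
  Split: [8, 26, 12, 38] -> [8, 26] and [12, 38]
    Split: [8, 26] -> [8] and [26]
    Merge: [8] + [26] -> [8, 26]
    Split: [12, 38] -> [12] and [38]
    Merge: [12] + [38] -> [12, 38]
  Merge: [8, 26] + [12, 38] -> [8, 12, 26, 38]
  Split: [11, 40, 48, 39] -> [11, 40] and [48, 39]
    Split: [11, 40] -> [11] and [40]
    Merge: [11] + [40] -> [11, 40]
    Split: [48, 39] -> [48] and [39]
    Merge: [48] + [39] -> [39, 48]
  Merge: [11, 40] + [39, 48] -> [11, 39, 40, 48]
Merge: [8, 12, 26, 38] + [11, 39, 40, 48] -> [8, 11, 12, 26, 38, 39, 40, 48]

Final sorted array: [8, 11, 12, 26, 38, 39, 40, 48]

The merge sort proceeds by recursively splitting the array and merging sorted halves.
After all merges, the sorted array is [8, 11, 12, 26, 38, 39, 40, 48].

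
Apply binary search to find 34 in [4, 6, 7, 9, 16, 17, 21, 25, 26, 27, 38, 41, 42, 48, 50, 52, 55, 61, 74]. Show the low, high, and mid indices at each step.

Binary search for 34 in [4, 6, 7, 9, 16, 17, 21, 25, 26, 27, 38, 41, 42, 48, 50, 52, 55, 61, 74]:

lo=0, hi=18, mid=9, arr[mid]=27 -> 27 < 34, search right half
lo=10, hi=18, mid=14, arr[mid]=50 -> 50 > 34, search left half
lo=10, hi=13, mid=11, arr[mid]=41 -> 41 > 34, search left half
lo=10, hi=10, mid=10, arr[mid]=38 -> 38 > 34, search left half
lo=10 > hi=9, target 34 not found

Binary search determines that 34 is not in the array after 4 comparisons. The search space was exhausted without finding the target.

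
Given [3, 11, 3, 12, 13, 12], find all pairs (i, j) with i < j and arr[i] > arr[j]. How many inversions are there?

Finding inversions in [3, 11, 3, 12, 13, 12]:

(1, 2): arr[1]=11 > arr[2]=3
(4, 5): arr[4]=13 > arr[5]=12

Total inversions: 2

The array has 2 inversion(s): (1,2), (4,5). Each pair (i,j) satisfies i < j and arr[i] > arr[j].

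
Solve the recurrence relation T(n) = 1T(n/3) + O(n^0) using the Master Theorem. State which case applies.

Master Theorem for T(n) = 1T(n/3) + O(n^0):

a = 1, b = 3, c = 0
log_b(a) = log_3(1) = 0.0000

Case 2: c = 0 = log_3(1) = 0.0000
T(n) = O(n^0 log n) = O(log n)

For T(n) = 1T(n/3) + O(n^0): log_3(1) = 0.0000. This is Case 2 of the Master Theorem (c = log_b(a), equal work at all levels), giving O(log n).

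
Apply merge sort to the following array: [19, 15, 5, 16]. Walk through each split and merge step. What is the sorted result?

Merge sort trace:

Split: [19, 15, 5, 16] -> [19, 15] and [5, 16]
  Split: [19, 15] -> [19] and [15]
  Merge: [19] + [15] -> [15, 19]
  Split: [5, 16] -> [5] and [16]
  Merge: [5] + [16] -> [5, 16]
Merge: [15, 19] + [5, 16] -> [5, 15, 16, 19]

Final sorted array: [5, 15, 16, 19]

The merge sort proceeds by recursively splitting the array and merging sorted halves.
After all merges, the sorted array is [5, 15, 16, 19].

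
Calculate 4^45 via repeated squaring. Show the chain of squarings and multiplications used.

Computing 4^45 by squaring (build up from 4^1; each line after the first costs one multiplication):

4^1 = 4
4^2 = (4^1)^2 = 4^2 = 16
4^4 = (4^2)^2 = 16^2 = 256
4^5 = 4 * 4^4 = 4 * 256 = 1024
4^10 = (4^5)^2 = 1024^2 = 1048576
4^11 = 4 * 4^10 = 4 * 1048576 = 4194304
4^22 = (4^11)^2 = 4194304^2 = 17592186044416
4^44 = (4^22)^2 = 17592186044416^2 = 309485009821345068724781056
4^45 = 4 * 4^44 = 4 * 309485009821345068724781056 = 1237940039285380274899124224

Result: 1237940039285380274899124224
Multiplications needed: 8 (8 lines after 4^1)

4^45 = 1237940039285380274899124224. Using exponentiation by squaring, this requires 8 multiplications. The key idea: if the exponent is even, square the half-power; if odd, multiply by the base once.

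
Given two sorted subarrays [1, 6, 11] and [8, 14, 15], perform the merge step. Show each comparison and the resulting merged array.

Merging process:

Compare 1 vs 8: take 1 from left. Merged: [1]
Compare 6 vs 8: take 6 from left. Merged: [1, 6]
Compare 11 vs 8: take 8 from right. Merged: [1, 6, 8]
Compare 11 vs 14: take 11 from left. Merged: [1, 6, 8, 11]
Append remaining from right: [14, 15]. Merged: [1, 6, 8, 11, 14, 15]

Final merged array: [1, 6, 8, 11, 14, 15]
Total comparisons: 4

The merged array is [1, 6, 8, 11, 14, 15], requiring 4 comparisons. The merge step runs in O(n) time where n is the total number of elements.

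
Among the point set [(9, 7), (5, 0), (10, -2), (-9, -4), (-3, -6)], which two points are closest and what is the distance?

Computing all pairwise distances among 5 points:

d((9, 7), (5, 0)) = 8.0623
d((9, 7), (10, -2)) = 9.0554
d((9, 7), (-9, -4)) = 21.095
d((9, 7), (-3, -6)) = 17.6918
d((5, 0), (10, -2)) = 5.3852 <-- minimum
d((5, 0), (-9, -4)) = 14.5602
d((5, 0), (-3, -6)) = 10.0
d((10, -2), (-9, -4)) = 19.105
d((10, -2), (-3, -6)) = 13.6015
d((-9, -4), (-3, -6)) = 6.3246

Closest pair: (5, 0) and (10, -2) with distance 5.3852

The closest pair is (5, 0) and (10, -2) with Euclidean distance 5.3852. For 5 points, brute-force pairwise comparison is shown above. For large n, the divide-and-conquer algorithm (sort by x, recurse on halves, check the dividing strip) achieves O(n log n).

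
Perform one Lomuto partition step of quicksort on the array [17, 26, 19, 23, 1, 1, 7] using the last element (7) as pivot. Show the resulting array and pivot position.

Lomuto partition with pivot = 7:

Initial array: [17, 26, 19, 23, 1, 1, 7]

arr[0]=17 > 7: no swap
arr[1]=26 > 7: no swap
arr[2]=19 > 7: no swap
arr[3]=23 > 7: no swap
arr[4]=1 <= 7: swap with position 0, array becomes [1, 26, 19, 23, 17, 1, 7]
arr[5]=1 <= 7: swap with position 1, array becomes [1, 1, 19, 23, 17, 26, 7]

Place pivot at position 2: [1, 1, 7, 23, 17, 26, 19]
Pivot position: 2

After partitioning with pivot 7, the array becomes [1, 1, 7, 23, 17, 26, 19]. The pivot is placed at index 2. All elements to the left of the pivot are <= 7, and all elements to the right are > 7.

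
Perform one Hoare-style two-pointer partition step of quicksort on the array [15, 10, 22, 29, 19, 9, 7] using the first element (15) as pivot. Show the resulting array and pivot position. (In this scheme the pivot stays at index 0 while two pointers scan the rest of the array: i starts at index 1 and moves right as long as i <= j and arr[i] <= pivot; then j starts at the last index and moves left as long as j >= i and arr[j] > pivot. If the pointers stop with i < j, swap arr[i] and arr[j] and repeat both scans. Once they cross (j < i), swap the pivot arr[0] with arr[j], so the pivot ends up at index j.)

Hoare-style two-pointer partition with pivot = 15:

Initial array: [15, 10, 22, 29, 19, 9, 7]

Pointers start at i = 1, j = 6.
i stops at index 2 (arr[2]=22 > 15), j stops at index 6 (arr[6]=7 <= 15): swap arr[2] and arr[6], array becomes [15, 10, 7, 29, 19, 9, 22]
i stops at index 3 (arr[3]=29 > 15), j stops at index 5 (arr[5]=9 <= 15): swap arr[3] and arr[5], array becomes [15, 10, 7, 9, 19, 29, 22]
i ends at 4, j ends at 3: the pointers have crossed (j < i), so scanning stops.

Swap pivot arr[0] with arr[3] to place pivot at position 3: [9, 10, 7, 15, 19, 29, 22]
Pivot position: 3

After partitioning with pivot 15, the array becomes [9, 10, 7, 15, 19, 29, 22]. The pivot is placed at index 3. All elements to the left of the pivot are <= 15, and all elements to the right are > 15.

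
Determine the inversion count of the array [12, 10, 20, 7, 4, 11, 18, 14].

Finding inversions in [12, 10, 20, 7, 4, 11, 18, 14]:

(0, 1): arr[0]=12 > arr[1]=10
(0, 3): arr[0]=12 > arr[3]=7
(0, 4): arr[0]=12 > arr[4]=4
(0, 5): arr[0]=12 > arr[5]=11
(1, 3): arr[1]=10 > arr[3]=7
(1, 4): arr[1]=10 > arr[4]=4
(2, 3): arr[2]=20 > arr[3]=7
(2, 4): arr[2]=20 > arr[4]=4
(2, 5): arr[2]=20 > arr[5]=11
(2, 6): arr[2]=20 > arr[6]=18
(2, 7): arr[2]=20 > arr[7]=14
(3, 4): arr[3]=7 > arr[4]=4
(6, 7): arr[6]=18 > arr[7]=14

Total inversions: 13

The array has 13 inversion(s): (0,1), (0,3), (0,4), (0,5), (1,3), (1,4), (2,3), (2,4), (2,5), (2,6), (2,7), (3,4), (6,7). Each pair (i,j) satisfies i < j and arr[i] > arr[j].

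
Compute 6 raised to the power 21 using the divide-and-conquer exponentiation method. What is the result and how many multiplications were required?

Computing 6^21 by squaring (build up from 6^1; each line after the first costs one multiplication):

6^1 = 6
6^2 = (6^1)^2 = 6^2 = 36
6^4 = (6^2)^2 = 36^2 = 1296
6^5 = 6 * 6^4 = 6 * 1296 = 7776
6^10 = (6^5)^2 = 7776^2 = 60466176
6^20 = (6^10)^2 = 60466176^2 = 3656158440062976
6^21 = 6 * 6^20 = 6 * 3656158440062976 = 21936950640377856

Result: 21936950640377856
Multiplications needed: 6 (6 lines after 6^1)

6^21 = 21936950640377856. Using exponentiation by squaring, this requires 6 multiplications. The key idea: if the exponent is even, square the half-power; if odd, multiply by the base once.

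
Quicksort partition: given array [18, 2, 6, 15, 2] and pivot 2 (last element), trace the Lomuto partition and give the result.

Lomuto partition with pivot = 2:

Initial array: [18, 2, 6, 15, 2]

arr[0]=18 > 2: no swap
arr[1]=2 <= 2: swap with position 0, array becomes [2, 18, 6, 15, 2]
arr[2]=6 > 2: no swap
arr[3]=15 > 2: no swap

Place pivot at position 1: [2, 2, 6, 15, 18]
Pivot position: 1

After partitioning with pivot 2, the array becomes [2, 2, 6, 15, 18]. The pivot is placed at index 1. All elements to the left of the pivot are <= 2, and all elements to the right are > 2.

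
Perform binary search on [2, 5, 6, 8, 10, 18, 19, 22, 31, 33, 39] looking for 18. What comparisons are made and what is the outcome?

Binary search for 18 in [2, 5, 6, 8, 10, 18, 19, 22, 31, 33, 39]:

lo=0, hi=10, mid=5, arr[mid]=18 -> Found target at index 5!

Binary search finds 18 at index 5 after 1 comparisons. The search repeatedly halves the search space by comparing with the middle element.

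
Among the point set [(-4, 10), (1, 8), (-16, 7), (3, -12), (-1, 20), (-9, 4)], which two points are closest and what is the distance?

Computing all pairwise distances among 6 points:

d((-4, 10), (1, 8)) = 5.3852 <-- minimum
d((-4, 10), (-16, 7)) = 12.3693
d((-4, 10), (3, -12)) = 23.0868
d((-4, 10), (-1, 20)) = 10.4403
d((-4, 10), (-9, 4)) = 7.8102
d((1, 8), (-16, 7)) = 17.0294
d((1, 8), (3, -12)) = 20.0998
d((1, 8), (-1, 20)) = 12.1655
d((1, 8), (-9, 4)) = 10.7703
d((-16, 7), (3, -12)) = 26.8701
d((-16, 7), (-1, 20)) = 19.8494
d((-16, 7), (-9, 4)) = 7.6158
d((3, -12), (-1, 20)) = 32.249
d((3, -12), (-9, 4)) = 20.0
d((-1, 20), (-9, 4)) = 17.8885

Closest pair: (-4, 10) and (1, 8) with distance 5.3852

The closest pair is (-4, 10) and (1, 8) with Euclidean distance 5.3852. For 6 points, brute-force pairwise comparison is shown above. For large n, the divide-and-conquer algorithm (sort by x, recurse on halves, check the dividing strip) achieves O(n log n).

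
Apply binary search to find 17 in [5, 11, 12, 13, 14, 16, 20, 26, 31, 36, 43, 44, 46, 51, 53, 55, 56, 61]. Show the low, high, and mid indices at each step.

Binary search for 17 in [5, 11, 12, 13, 14, 16, 20, 26, 31, 36, 43, 44, 46, 51, 53, 55, 56, 61]:

lo=0, hi=17, mid=8, arr[mid]=31 -> 31 > 17, search left half
lo=0, hi=7, mid=3, arr[mid]=13 -> 13 < 17, search right half
lo=4, hi=7, mid=5, arr[mid]=16 -> 16 < 17, search right half
lo=6, hi=7, mid=6, arr[mid]=20 -> 20 > 17, search left half
lo=6 > hi=5, target 17 not found

Binary search determines that 17 is not in the array after 4 comparisons. The search space was exhausted without finding the target.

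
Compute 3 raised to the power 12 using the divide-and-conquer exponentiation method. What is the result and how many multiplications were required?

Computing 3^12 by squaring (build up from 3^1; each line after the first costs one multiplication):

3^1 = 3
3^2 = (3^1)^2 = 3^2 = 9
3^3 = 3 * 3^2 = 3 * 9 = 27
3^6 = (3^3)^2 = 27^2 = 729
3^12 = (3^6)^2 = 729^2 = 531441

Result: 531441
Multiplications needed: 4 (4 lines after 3^1)

3^12 = 531441. Using exponentiation by squaring, this requires 4 multiplications. The key idea: if the exponent is even, square the half-power; if odd, multiply by the base once.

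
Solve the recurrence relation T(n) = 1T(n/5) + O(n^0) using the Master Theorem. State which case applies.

Master Theorem for T(n) = 1T(n/5) + O(n^0):

a = 1, b = 5, c = 0
log_b(a) = log_5(1) = 0.0000

Case 2: c = 0 = log_5(1) = 0.0000
T(n) = O(n^0 log n) = O(log n)

For T(n) = 1T(n/5) + O(n^0): log_5(1) = 0.0000. This is Case 2 of the Master Theorem (c = log_b(a), equal work at all levels), giving O(log n).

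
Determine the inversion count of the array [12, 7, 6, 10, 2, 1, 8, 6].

Finding inversions in [12, 7, 6, 10, 2, 1, 8, 6]:

(0, 1): arr[0]=12 > arr[1]=7
(0, 2): arr[0]=12 > arr[2]=6
(0, 3): arr[0]=12 > arr[3]=10
(0, 4): arr[0]=12 > arr[4]=2
(0, 5): arr[0]=12 > arr[5]=1
(0, 6): arr[0]=12 > arr[6]=8
(0, 7): arr[0]=12 > arr[7]=6
(1, 2): arr[1]=7 > arr[2]=6
(1, 4): arr[1]=7 > arr[4]=2
(1, 5): arr[1]=7 > arr[5]=1
(1, 7): arr[1]=7 > arr[7]=6
(2, 4): arr[2]=6 > arr[4]=2
(2, 5): arr[2]=6 > arr[5]=1
(3, 4): arr[3]=10 > arr[4]=2
(3, 5): arr[3]=10 > arr[5]=1
(3, 6): arr[3]=10 > arr[6]=8
(3, 7): arr[3]=10 > arr[7]=6
(4, 5): arr[4]=2 > arr[5]=1
(6, 7): arr[6]=8 > arr[7]=6

Total inversions: 19

The array has 19 inversion(s): (0,1), (0,2), (0,3), (0,4), (0,5), (0,6), (0,7), (1,2), (1,4), (1,5), (1,7), (2,4), (2,5), (3,4), (3,5), (3,6), (3,7), (4,5), (6,7). Each pair (i,j) satisfies i < j and arr[i] > arr[j].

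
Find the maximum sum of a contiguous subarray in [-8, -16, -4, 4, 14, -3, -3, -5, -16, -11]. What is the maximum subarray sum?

Using Kadane's algorithm on [-8, -16, -4, 4, 14, -3, -3, -5, -16, -11]:

Scanning through the array:
Position 1 (value -16): max_ending_here = -16, max_so_far = -8
Position 2 (value -4): max_ending_here = -4, max_so_far = -4
Position 3 (value 4): max_ending_here = 4, max_so_far = 4
Position 4 (value 14): max_ending_here = 18, max_so_far = 18
Position 5 (value -3): max_ending_here = 15, max_so_far = 18
Position 6 (value -3): max_ending_here = 12, max_so_far = 18
Position 7 (value -5): max_ending_here = 7, max_so_far = 18
Position 8 (value -16): max_ending_here = -9, max_so_far = 18
Position 9 (value -11): max_ending_here = -11, max_so_far = 18

Maximum subarray: [4, 14]
Maximum sum: 18

The maximum subarray is [4, 14] with sum 18. This subarray runs from index 3 to index 4.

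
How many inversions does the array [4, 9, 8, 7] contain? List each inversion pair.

Finding inversions in [4, 9, 8, 7]:

(1, 2): arr[1]=9 > arr[2]=8
(1, 3): arr[1]=9 > arr[3]=7
(2, 3): arr[2]=8 > arr[3]=7

Total inversions: 3

The array has 3 inversion(s): (1,2), (1,3), (2,3). Each pair (i,j) satisfies i < j and arr[i] > arr[j].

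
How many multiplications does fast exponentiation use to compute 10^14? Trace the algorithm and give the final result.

Computing 10^14 by squaring (build up from 10^1; each line after the first costs one multiplication):

10^1 = 10
10^2 = (10^1)^2 = 10^2 = 100
10^3 = 10 * 10^2 = 10 * 100 = 1000
10^6 = (10^3)^2 = 1000^2 = 1000000
10^7 = 10 * 10^6 = 10 * 1000000 = 10000000
10^14 = (10^7)^2 = 10000000^2 = 100000000000000

Result: 100000000000000
Multiplications needed: 5 (5 lines after 10^1)

10^14 = 100000000000000. Using exponentiation by squaring, this requires 5 multiplications. The key idea: if the exponent is even, square the half-power; if odd, multiply by the base once.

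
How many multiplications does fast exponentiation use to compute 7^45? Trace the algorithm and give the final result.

Computing 7^45 by squaring (build up from 7^1; each line after the first costs one multiplication):

7^1 = 7
7^2 = (7^1)^2 = 7^2 = 49
7^4 = (7^2)^2 = 49^2 = 2401
7^5 = 7 * 7^4 = 7 * 2401 = 16807
7^10 = (7^5)^2 = 16807^2 = 282475249
7^11 = 7 * 7^10 = 7 * 282475249 = 1977326743
7^22 = (7^11)^2 = 1977326743^2 = 3909821048582988049
7^44 = (7^22)^2 = 3909821048582988049^2 = 15286700631942576193765185769276826401
7^45 = 7 * 7^44 = 7 * 15286700631942576193765185769276826401 = 107006904423598033356356300384937784807

Result: 107006904423598033356356300384937784807
Multiplications needed: 8 (8 lines after 7^1)

7^45 = 107006904423598033356356300384937784807. Using exponentiation by squaring, this requires 8 multiplications. The key idea: if the exponent is even, square the half-power; if odd, multiply by the base once.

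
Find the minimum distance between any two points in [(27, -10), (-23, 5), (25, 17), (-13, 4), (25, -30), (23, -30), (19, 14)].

Computing all pairwise distances among 7 points:

d((27, -10), (-23, 5)) = 52.2015
d((27, -10), (25, 17)) = 27.074
d((27, -10), (-13, 4)) = 42.3792
d((27, -10), (25, -30)) = 20.0998
d((27, -10), (23, -30)) = 20.3961
d((27, -10), (19, 14)) = 25.2982
d((-23, 5), (25, 17)) = 49.4773
d((-23, 5), (-13, 4)) = 10.0499
d((-23, 5), (25, -30)) = 59.4054
d((-23, 5), (23, -30)) = 57.8014
d((-23, 5), (19, 14)) = 42.9535
d((25, 17), (-13, 4)) = 40.1622
d((25, 17), (25, -30)) = 47.0
d((25, 17), (23, -30)) = 47.0425
d((25, 17), (19, 14)) = 6.7082
d((-13, 4), (25, -30)) = 50.9902
d((-13, 4), (23, -30)) = 49.5177
d((-13, 4), (19, 14)) = 33.5261
d((25, -30), (23, -30)) = 2.0 <-- minimum
d((25, -30), (19, 14)) = 44.4072
d((23, -30), (19, 14)) = 44.1814

Closest pair: (25, -30) and (23, -30) with distance 2.0

The closest pair is (25, -30) and (23, -30) with Euclidean distance 2.0. For 7 points, brute-force pairwise comparison is shown above. For large n, the divide-and-conquer algorithm (sort by x, recurse on halves, check the dividing strip) achieves O(n log n).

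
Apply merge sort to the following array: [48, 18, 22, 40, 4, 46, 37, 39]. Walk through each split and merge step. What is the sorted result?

Merge sort trace:

Split: [48, 18, 22, 40, 4, 46, 37, 39] -> [48, 18, 22, 40] and [4, 46, 37, 39]
  Split: [48, 18, 22, 40] -> [48, 18] and [22, 40]
    Split: [48, 18] -> [48] and [18]
    Merge: [48] + [18] -> [18, 48]
    Split: [22, 40] -> [22] and [40]
    Merge: [22] + [40] -> [22, 40]
  Merge: [18, 48] + [22, 40] -> [18, 22, 40, 48]
  Split: [4, 46, 37, 39] -> [4, 46] and [37, 39]
    Split: [4, 46] -> [4] and [46]
    Merge: [4] + [46] -> [4, 46]
    Split: [37, 39] -> [37] and [39]
    Merge: [37] + [39] -> [37, 39]
  Merge: [4, 46] + [37, 39] -> [4, 37, 39, 46]
Merge: [18, 22, 40, 48] + [4, 37, 39, 46] -> [4, 18, 22, 37, 39, 40, 46, 48]

Final sorted array: [4, 18, 22, 37, 39, 40, 46, 48]

The merge sort proceeds by recursively splitting the array and merging sorted halves.
After all merges, the sorted array is [4, 18, 22, 37, 39, 40, 46, 48].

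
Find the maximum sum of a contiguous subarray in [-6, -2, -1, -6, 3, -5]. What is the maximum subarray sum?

Using Kadane's algorithm on [-6, -2, -1, -6, 3, -5]:

Scanning through the array:
Position 1 (value -2): max_ending_here = -2, max_so_far = -2
Position 2 (value -1): max_ending_here = -1, max_so_far = -1
Position 3 (value -6): max_ending_here = -6, max_so_far = -1
Position 4 (value 3): max_ending_here = 3, max_so_far = 3
Position 5 (value -5): max_ending_here = -2, max_so_far = 3

Maximum subarray: [3]
Maximum sum: 3

The maximum subarray is [3] with sum 3. This subarray runs from index 4 to index 4.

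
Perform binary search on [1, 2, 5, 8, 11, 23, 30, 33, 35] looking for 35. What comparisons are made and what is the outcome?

Binary search for 35 in [1, 2, 5, 8, 11, 23, 30, 33, 35]:

lo=0, hi=8, mid=4, arr[mid]=11 -> 11 < 35, search right half
lo=5, hi=8, mid=6, arr[mid]=30 -> 30 < 35, search right half
lo=7, hi=8, mid=7, arr[mid]=33 -> 33 < 35, search right half
lo=8, hi=8, mid=8, arr[mid]=35 -> Found target at index 8!

Binary search finds 35 at index 8 after 4 comparisons. The search repeatedly halves the search space by comparing with the middle element.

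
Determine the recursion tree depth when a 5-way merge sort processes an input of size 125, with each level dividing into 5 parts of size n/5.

For divide and conquer with division factor 5:

Problem sizes at each level:
Level 0: 125
Level 1: 25
Level 2: 5
Level 3: 1

The root is level 0 and the size-1 base case is level 3 (the tree spans levels 0 through 3, i.e. 4 levels counting the root), so the depth is the number of divisions: log_5(125) = 3

The recursion tree depth is log_5(125) = 3. At each level, the problem size is divided by 5, so it takes 3 divisions to reduce to a base case of size 1. The algorithm makes 5 recursive calls at each level.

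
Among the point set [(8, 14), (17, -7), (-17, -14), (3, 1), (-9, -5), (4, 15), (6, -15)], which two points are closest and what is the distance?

Computing all pairwise distances among 7 points:

d((8, 14), (17, -7)) = 22.8473
d((8, 14), (-17, -14)) = 37.5366
d((8, 14), (3, 1)) = 13.9284
d((8, 14), (-9, -5)) = 25.4951
d((8, 14), (4, 15)) = 4.1231 <-- minimum
d((8, 14), (6, -15)) = 29.0689
d((17, -7), (-17, -14)) = 34.7131
d((17, -7), (3, 1)) = 16.1245
d((17, -7), (-9, -5)) = 26.0768
d((17, -7), (4, 15)) = 25.5539
d((17, -7), (6, -15)) = 13.6015
d((-17, -14), (3, 1)) = 25.0
d((-17, -14), (-9, -5)) = 12.0416
d((-17, -14), (4, 15)) = 35.805
d((-17, -14), (6, -15)) = 23.0217
d((3, 1), (-9, -5)) = 13.4164
d((3, 1), (4, 15)) = 14.0357
d((3, 1), (6, -15)) = 16.2788
d((-9, -5), (4, 15)) = 23.8537
d((-9, -5), (6, -15)) = 18.0278
d((4, 15), (6, -15)) = 30.0666

Closest pair: (8, 14) and (4, 15) with distance 4.1231

The closest pair is (8, 14) and (4, 15) with Euclidean distance 4.1231. For 7 points, brute-force pairwise comparison is shown above. For large n, the divide-and-conquer algorithm (sort by x, recurse on halves, check the dividing strip) achieves O(n log n).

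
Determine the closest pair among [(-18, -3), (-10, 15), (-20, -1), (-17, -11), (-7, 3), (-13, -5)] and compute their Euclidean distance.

Computing all pairwise distances among 6 points:

d((-18, -3), (-10, 15)) = 19.6977
d((-18, -3), (-20, -1)) = 2.8284 <-- minimum
d((-18, -3), (-17, -11)) = 8.0623
d((-18, -3), (-7, 3)) = 12.53
d((-18, -3), (-13, -5)) = 5.3852
d((-10, 15), (-20, -1)) = 18.868
d((-10, 15), (-17, -11)) = 26.9258
d((-10, 15), (-7, 3)) = 12.3693
d((-10, 15), (-13, -5)) = 20.2237
d((-20, -1), (-17, -11)) = 10.4403
d((-20, -1), (-7, 3)) = 13.6015
d((-20, -1), (-13, -5)) = 8.0623
d((-17, -11), (-7, 3)) = 17.2047
d((-17, -11), (-13, -5)) = 7.2111
d((-7, 3), (-13, -5)) = 10.0

Closest pair: (-18, -3) and (-20, -1) with distance 2.8284

The closest pair is (-18, -3) and (-20, -1) with Euclidean distance 2.8284. For 6 points, brute-force pairwise comparison is shown above. For large n, the divide-and-conquer algorithm (sort by x, recurse on halves, check the dividing strip) achieves O(n log n).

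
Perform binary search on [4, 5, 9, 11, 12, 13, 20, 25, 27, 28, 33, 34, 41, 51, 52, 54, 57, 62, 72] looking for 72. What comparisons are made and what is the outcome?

Binary search for 72 in [4, 5, 9, 11, 12, 13, 20, 25, 27, 28, 33, 34, 41, 51, 52, 54, 57, 62, 72]:

lo=0, hi=18, mid=9, arr[mid]=28 -> 28 < 72, search right half
lo=10, hi=18, mid=14, arr[mid]=52 -> 52 < 72, search right half
lo=15, hi=18, mid=16, arr[mid]=57 -> 57 < 72, search right half
lo=17, hi=18, mid=17, arr[mid]=62 -> 62 < 72, search right half
lo=18, hi=18, mid=18, arr[mid]=72 -> Found target at index 18!

Binary search finds 72 at index 18 after 5 comparisons. The search repeatedly halves the search space by comparing with the middle element.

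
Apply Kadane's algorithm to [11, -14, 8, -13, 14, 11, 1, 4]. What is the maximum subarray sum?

Using Kadane's algorithm on [11, -14, 8, -13, 14, 11, 1, 4]:

Scanning through the array:
Position 1 (value -14): max_ending_here = -3, max_so_far = 11
Position 2 (value 8): max_ending_here = 8, max_so_far = 11
Position 3 (value -13): max_ending_here = -5, max_so_far = 11
Position 4 (value 14): max_ending_here = 14, max_so_far = 14
Position 5 (value 11): max_ending_here = 25, max_so_far = 25
Position 6 (value 1): max_ending_here = 26, max_so_far = 26
Position 7 (value 4): max_ending_here = 30, max_so_far = 30

Maximum subarray: [14, 11, 1, 4]
Maximum sum: 30

The maximum subarray is [14, 11, 1, 4] with sum 30. This subarray runs from index 4 to index 7.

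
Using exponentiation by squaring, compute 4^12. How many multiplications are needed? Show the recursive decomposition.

Computing 4^12 by squaring (build up from 4^1; each line after the first costs one multiplication):

4^1 = 4
4^2 = (4^1)^2 = 4^2 = 16
4^3 = 4 * 4^2 = 4 * 16 = 64
4^6 = (4^3)^2 = 64^2 = 4096
4^12 = (4^6)^2 = 4096^2 = 16777216

Result: 16777216
Multiplications needed: 4 (4 lines after 4^1)

4^12 = 16777216. Using exponentiation by squaring, this requires 4 multiplications. The key idea: if the exponent is even, square the half-power; if odd, multiply by the base once.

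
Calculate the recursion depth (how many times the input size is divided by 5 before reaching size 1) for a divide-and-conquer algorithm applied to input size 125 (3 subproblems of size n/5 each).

For divide and conquer with division factor 5:

Problem sizes at each level:
Level 0: 125
Level 1: 25
Level 2: 5
Level 3: 1

The root is level 0 and the size-1 base case is level 3 (the tree spans levels 0 through 3, i.e. 4 levels counting the root), so the depth is the number of divisions: log_5(125) = 3

The recursion tree depth is log_5(125) = 3. At each level, the problem size is divided by 5, so it takes 3 divisions to reduce to a base case of size 1. The algorithm makes 3 recursive calls at each level.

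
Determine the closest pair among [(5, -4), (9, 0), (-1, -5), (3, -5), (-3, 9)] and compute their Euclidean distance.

Computing all pairwise distances among 5 points:

d((5, -4), (9, 0)) = 5.6569
d((5, -4), (-1, -5)) = 6.0828
d((5, -4), (3, -5)) = 2.2361 <-- minimum
d((5, -4), (-3, 9)) = 15.2643
d((9, 0), (-1, -5)) = 11.1803
d((9, 0), (3, -5)) = 7.8102
d((9, 0), (-3, 9)) = 15.0
d((-1, -5), (3, -5)) = 4.0
d((-1, -5), (-3, 9)) = 14.1421
d((3, -5), (-3, 9)) = 15.2315

Closest pair: (5, -4) and (3, -5) with distance 2.2361

The closest pair is (5, -4) and (3, -5) with Euclidean distance 2.2361. For 5 points, brute-force pairwise comparison is shown above. For large n, the divide-and-conquer algorithm (sort by x, recurse on halves, check the dividing strip) achieves O(n log n).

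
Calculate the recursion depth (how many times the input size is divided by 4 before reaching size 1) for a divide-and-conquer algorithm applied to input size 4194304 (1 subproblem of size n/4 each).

For divide and conquer with division factor 4:

Problem sizes at each level:
Level 0: 4194304
Level 1: 1048576
Level 2: 262144
Level 3: 65536
Level 4: 16384
Level 5: 4096
Level 6: 1024
Level 7: 256
Level 8: 64
Level 9: 16
Level 10: 4
Level 11: 1

The root is level 0 and the size-1 base case is level 11 (the tree spans levels 0 through 11, i.e. 12 levels counting the root), so the depth is the number of divisions: log_4(4194304) = 11

The recursion tree depth is log_4(4194304) = 11. At each level, the problem size is divided by 4, so it takes 11 divisions to reduce to a base case of size 1. The algorithm makes 1 recursive call at each level.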